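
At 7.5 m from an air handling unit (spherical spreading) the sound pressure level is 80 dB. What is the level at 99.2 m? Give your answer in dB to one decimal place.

57.6 dB

For a point source, L₂ = L₁ − 20·log₁₀(r₂/r₁).
L₂ = 80 − 20·log₁₀(99.2/7.5) = 80 − 22.429 = 57.57 dB.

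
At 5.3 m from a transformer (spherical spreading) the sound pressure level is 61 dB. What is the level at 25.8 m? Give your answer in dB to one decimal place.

47.3 dB

Spherical spreading from a point source gives a 20·log₁₀(r₂/r₁) drop.
L₂ = 61 − 20·log₁₀(25.8/5.3) = 61 − 13.747 = 47.25 dB.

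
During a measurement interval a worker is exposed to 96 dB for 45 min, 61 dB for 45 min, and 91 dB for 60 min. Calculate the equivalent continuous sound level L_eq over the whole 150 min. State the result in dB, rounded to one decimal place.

92.3 dB

Weight each interval's intensity by its duration and average over T = 150 min:
Σ tᵢ·10^(Lᵢ/10) = 45·10^(96/10) + 45·10^(61/10) + 60·10^(91/10) = 2.547e+11.
L_eq = 10·log₁₀(2.547e+11/150) = 92.30 dB.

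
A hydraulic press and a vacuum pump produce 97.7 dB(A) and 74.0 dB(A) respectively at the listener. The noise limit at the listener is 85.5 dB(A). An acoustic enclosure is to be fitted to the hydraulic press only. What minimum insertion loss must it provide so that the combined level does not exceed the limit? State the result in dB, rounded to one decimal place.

12.5 dB

Fixed contribution from the other source: Σ 10^(L/10) = 10^(74.0/10) = 2.512e+07 (74.00 dB(A)).
To meet 85.5 dB(A) overall, the treated hydraulic press may contribute at most 10^(85.5/10) − 2.512e+07 = 3.297e+08, i.e. 85.18 dB(A).
So the hydraulic press must be reduced from 97.7 to 85.18 dB(A): IL = 12.52 dB.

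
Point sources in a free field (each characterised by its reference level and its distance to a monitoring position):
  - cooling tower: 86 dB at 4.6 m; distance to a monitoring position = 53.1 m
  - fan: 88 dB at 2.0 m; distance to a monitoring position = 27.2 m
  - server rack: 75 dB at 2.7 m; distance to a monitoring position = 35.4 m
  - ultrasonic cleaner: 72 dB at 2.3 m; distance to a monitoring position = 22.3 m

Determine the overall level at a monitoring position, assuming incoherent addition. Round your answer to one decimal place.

First find each source's level at the receiver (point-source: −20·log₁₀(r/r_ref)), then combine on an intensity basis.
cooling tower: 86 − 20·log₁₀(53.1/4.6) = 86 − 21.25 = 64.75 dB.
fan: 88 − 20·log₁₀(27.2/2.0) = 88 − 22.67 = 65.33 dB.
server rack: 75 − 20·log₁₀(35.4/2.7) = 75 − 22.35 = 52.65 dB.
ultrasonic cleaner: 72 − 20·log₁₀(22.3/2.3) = 72 − 19.73 = 52.27 dB.
Σ 10^(L/10) = 6.752e+06 → L_total = 10·log₁₀(6.752e+06) = 68.29 dB.

68.3 dB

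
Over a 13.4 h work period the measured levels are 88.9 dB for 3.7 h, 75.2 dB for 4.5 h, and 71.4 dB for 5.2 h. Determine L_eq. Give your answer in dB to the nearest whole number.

Weight each interval's intensity by its duration and average over T = 13.4 h:
Σ tᵢ·10^(Lᵢ/10) = 3.7·10^(88.9/10) + 4.5·10^(75.2/10) + 5.2·10^(71.4/10) = 3.093e+09.
L_eq = 10·log₁₀(3.093e+09/13.4) = 83.63 dB.

84 dB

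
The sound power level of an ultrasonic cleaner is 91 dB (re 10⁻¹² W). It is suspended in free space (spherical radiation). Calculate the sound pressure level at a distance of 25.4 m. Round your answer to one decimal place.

51.9 dB

L_p = L_w − 10·log₁₀(4π·r²) with r = 25.4 m.
4π·r² = 8107 m², 10·log₁₀ of that is 39.089 dB.
L_p = 91 − 39.089 = 51.91 dB.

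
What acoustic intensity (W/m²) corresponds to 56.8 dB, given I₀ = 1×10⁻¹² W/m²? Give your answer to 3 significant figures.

4.79e-07 W/m²

I = I₀·10^(L/10) = 10⁻¹² × 10^(56.8/10) = 10^(-6.320).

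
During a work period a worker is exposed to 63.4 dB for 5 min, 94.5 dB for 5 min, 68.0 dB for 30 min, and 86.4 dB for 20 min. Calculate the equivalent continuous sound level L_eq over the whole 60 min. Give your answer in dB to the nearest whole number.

The energy average is taken in the linear domain: L_eq = 10·log₁₀[(Σ tᵢ·10^(Lᵢ/10))/T], T = 60 min.
Σ tᵢ·10^(Lᵢ/10) = 5·10^(63.4/10) + 5·10^(94.5/10) + 30·10^(68.0/10) + 20·10^(86.4/10) = 2.302e+10.
L_eq = 10·log₁₀(2.302e+10/60) = 85.84 dB.

86 dB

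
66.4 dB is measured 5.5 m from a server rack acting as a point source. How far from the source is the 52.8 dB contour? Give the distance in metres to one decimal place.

26.3 m

Point-source spreading drops the level by 20·log₁₀(r₂/r₁); inverting, r₂/r₁ = 10^(ΔL/20).
r₂ = 5.5·10^((66.4−52.8)/20) = 5.5·10^(13.6/20) = 26.32 m.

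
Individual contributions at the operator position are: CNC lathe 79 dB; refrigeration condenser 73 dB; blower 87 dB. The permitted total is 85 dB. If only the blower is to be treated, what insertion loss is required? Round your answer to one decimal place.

Fixed contribution from the other sources: Σ 10^(L/10) = 10^(79/10) + 10^(73/10) = 9.939e+07 (79.97 dB).
The limit corresponds to 10^(85/10) = 3.162e+08; subtracting the fixed part leaves 2.168e+08 for the blower, i.e. 83.36 dB.
Required insertion loss = 87 − 83.36 = 3.64 dB.

3.6 dB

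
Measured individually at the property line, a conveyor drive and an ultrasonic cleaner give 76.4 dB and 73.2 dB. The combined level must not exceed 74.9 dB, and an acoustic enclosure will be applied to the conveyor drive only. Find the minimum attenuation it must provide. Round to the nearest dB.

6 dB

Fixed contribution from the other source: Σ 10^(L/10) = 10^(73.2/10) = 2.089e+07 (73.20 dB).
The limit corresponds to 10^(74.9/10) = 3.090e+07; subtracting the fixed part leaves 1.001e+07 for the conveyor drive, i.e. 70.00 dB.
So the conveyor drive must be reduced from 76.4 to 70.00 dB: IL = 6.40 dB.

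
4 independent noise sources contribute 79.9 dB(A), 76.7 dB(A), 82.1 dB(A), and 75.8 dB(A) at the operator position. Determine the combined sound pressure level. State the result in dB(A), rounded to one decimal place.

For uncorrelated sources the intensities add, so convert each level to linear form, sum, and take 10·log₁₀ of the total.
Σ 10^(L/10) = 10^(79.9/10) + 10^(76.7/10) + 10^(82.1/10) + 10^(75.8/10) = 3.447e+08.
L_total = 10·log₁₀(3.447e+08) = 85.37 dB(A).

85.4 dB(A)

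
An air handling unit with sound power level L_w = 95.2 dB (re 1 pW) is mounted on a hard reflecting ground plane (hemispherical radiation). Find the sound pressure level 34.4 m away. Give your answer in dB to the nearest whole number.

56 dB

Free-field hemispherical radiation: L_p = L_w − 10·log₁₀(2π·r²), r = 34.4 m.
2π·r² = 7435 m², 10·log₁₀ of that is 38.713 dB.
L_p = 95.2 − 38.713 = 56.49 dB.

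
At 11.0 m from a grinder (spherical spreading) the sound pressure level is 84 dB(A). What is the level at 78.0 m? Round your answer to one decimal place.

67.0 dB(A)

Point-source attenuation: ΔL = 20·log₁₀(r₂/r₁) = 20·log₁₀(78.0/11.0) = 17.014 dB.
L₂ = 84 − 20·log₁₀(78.0/11.0) = 84 − 17.014 = 66.99 dB(A).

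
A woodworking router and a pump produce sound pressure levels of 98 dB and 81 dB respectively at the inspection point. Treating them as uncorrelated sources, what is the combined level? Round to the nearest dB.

98 dB

For uncorrelated sources the intensities add, so convert each level to linear form, sum, and take 10·log₁₀ of the total.
Σ 10^(L/10) = 10^(98/10) + 10^(81/10) = 6.435e+09.
L_total = 10·log₁₀(6.435e+09) = 98.09 dB.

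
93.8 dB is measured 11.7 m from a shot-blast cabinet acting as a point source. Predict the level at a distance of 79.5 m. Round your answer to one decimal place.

77.2 dB

For a point source, L₂ = L₁ − 20·log₁₀(r₂/r₁).
L₂ = 93.8 − 20·log₁₀(79.5/11.7) = 93.8 − 16.644 = 77.16 dB.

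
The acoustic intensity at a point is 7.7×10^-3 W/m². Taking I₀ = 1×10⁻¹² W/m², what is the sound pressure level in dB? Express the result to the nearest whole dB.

L = 10·log₁₀(I/I₀) = 10·log₁₀(7.7×10^-3/10⁻¹²) = 10·log₁₀(7.7×10^9).
L = 10·(0.8865 + 9) = 98.86 dB.

99 dB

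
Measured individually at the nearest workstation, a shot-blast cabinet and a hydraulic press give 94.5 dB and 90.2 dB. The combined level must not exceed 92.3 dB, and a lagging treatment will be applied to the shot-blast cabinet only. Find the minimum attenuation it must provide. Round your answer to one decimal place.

The untreated sources together contribute 10^(90.2/10) = 1.047e+09, i.e. 90.20 dB.
The limit corresponds to 10^(92.3/10) = 1.698e+09; subtracting the fixed part leaves 6.511e+08 for the shot-blast cabinet, i.e. 88.14 dB.
Required insertion loss = 94.5 − 88.14 = 6.36 dB.

6.4 dB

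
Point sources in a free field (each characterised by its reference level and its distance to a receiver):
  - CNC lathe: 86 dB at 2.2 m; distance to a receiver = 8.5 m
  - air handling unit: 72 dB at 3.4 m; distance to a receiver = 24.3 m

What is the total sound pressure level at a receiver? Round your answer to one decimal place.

74.3 dB

Apply inverse-square spreading to bring every level to the receiver, then sum 10^(L/10).
CNC lathe: 86 − 20·log₁₀(8.5/2.2) = 86 − 11.74 = 74.26 dB.
air handling unit: 72 − 20·log₁₀(24.3/3.4) = 72 − 17.08 = 54.92 dB.
Σ 10^(L/10) = 2.698e+07 → L_total = 10·log₁₀(2.698e+07) = 74.31 dB.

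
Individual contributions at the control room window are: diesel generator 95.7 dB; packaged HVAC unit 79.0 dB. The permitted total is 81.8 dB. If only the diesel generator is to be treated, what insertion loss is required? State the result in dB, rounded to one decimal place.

The untreated sources together contribute 10^(79.0/10) = 7.943e+07, i.e. 79.00 dB.
The limit corresponds to 10^(81.8/10) = 1.514e+08; subtracting the fixed part leaves 7.192e+07 for the diesel generator, i.e. 78.57 dB.
Required insertion loss = 95.7 − 78.57 = 17.13 dB.

17.1 dB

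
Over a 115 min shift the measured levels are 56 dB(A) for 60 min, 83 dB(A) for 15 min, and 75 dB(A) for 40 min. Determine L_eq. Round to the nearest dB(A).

Weight each interval's intensity by its duration and average over T = 115 min:
Σ tᵢ·10^(Lᵢ/10) = 60·10^(56/10) + 15·10^(83/10) + 40·10^(75/10) = 4.282e+09.
L_eq = 10·log₁₀(4.282e+09/115) = 75.71 dB(A).

76 dB(A)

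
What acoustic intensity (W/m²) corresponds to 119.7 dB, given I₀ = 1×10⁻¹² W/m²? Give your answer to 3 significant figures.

0.933 W/m²

I/I₀ = 10^(119.7/10) = 9.333e+11, so I = 9.333e+11 × 10⁻¹² W/m².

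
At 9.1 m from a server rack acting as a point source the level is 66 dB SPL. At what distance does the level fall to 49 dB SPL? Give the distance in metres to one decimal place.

64.4 m

The 17.0 dB drop corresponds to a distance ratio of 10^(17.0/20) for a point source.
r₂ = 9.1·10^((66−49)/20) = 9.1·10^(17.0/20) = 64.42 m.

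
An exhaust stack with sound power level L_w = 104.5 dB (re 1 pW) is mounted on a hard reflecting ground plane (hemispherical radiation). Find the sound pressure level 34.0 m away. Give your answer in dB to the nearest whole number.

66 dB

L_p = L_w − 10·log₁₀(2π·r²) with r = 34.0 m.
2π·r² = 7263 m², 10·log₁₀ of that is 38.611 dB.
L_p = 104.5 − 38.611 = 65.89 dB.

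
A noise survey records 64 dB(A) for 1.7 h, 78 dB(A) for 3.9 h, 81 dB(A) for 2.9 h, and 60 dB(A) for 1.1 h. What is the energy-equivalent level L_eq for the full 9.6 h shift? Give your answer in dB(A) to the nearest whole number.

78 dB(A)

L_eq = 10·log₁₀[(1/T)·Σ tᵢ·10^(Lᵢ/10)] with T = 9.6 h.
Σ tᵢ·10^(Lᵢ/10) = 1.7·10^(64/10) + 3.9·10^(78/10) + 2.9·10^(81/10) + 1.1·10^(60/10) = 6.165e+08.
L_eq = 10·log₁₀(6.165e+08/9.6) = 78.08 dB(A).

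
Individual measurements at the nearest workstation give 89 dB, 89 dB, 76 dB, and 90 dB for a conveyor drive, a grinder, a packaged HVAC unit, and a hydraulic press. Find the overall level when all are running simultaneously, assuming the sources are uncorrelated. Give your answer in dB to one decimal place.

Incoherent sources combine by intensity addition: L_total = 10·log₁₀(Σ 10^(L_i/10)).
Σ 10^(L/10) = 10^(89/10) + 10^(89/10) + 10^(76/10) + 10^(90/10) = 2.628e+09.
L_total = 10·log₁₀(2.628e+09) = 94.20 dB.

94.2 dB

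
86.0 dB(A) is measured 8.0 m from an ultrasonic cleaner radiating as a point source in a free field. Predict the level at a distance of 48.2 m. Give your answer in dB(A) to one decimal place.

70.4 dB(A)

For a point source, L₂ = L₁ − 20·log₁₀(r₂/r₁).
L₂ = 86.0 − 20·log₁₀(48.2/8.0) = 86.0 − 15.599 = 70.40 dB(A).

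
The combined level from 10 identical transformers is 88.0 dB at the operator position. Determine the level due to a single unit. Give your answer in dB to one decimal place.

78.0 dB

Dividing the total intensity by 10 lowers the level by 10·log₁₀ 10 = 10.000 dB: L₁ = 88.0 − 10.000.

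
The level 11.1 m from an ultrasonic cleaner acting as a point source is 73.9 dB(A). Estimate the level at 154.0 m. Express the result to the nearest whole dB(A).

51 dB(A)

Point-source attenuation: ΔL = 20·log₁₀(r₂/r₁) = 20·log₁₀(154.0/11.1) = 22.844 dB.
L₂ = 73.9 − 20·log₁₀(154.0/11.1) = 73.9 − 22.844 = 51.06 dB(A).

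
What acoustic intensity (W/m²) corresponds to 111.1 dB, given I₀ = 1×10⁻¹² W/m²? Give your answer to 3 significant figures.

0.129 W/m²

I/I₀ = 10^(111.1/10) = 1.288e+11, so I = 1.288e+11 × 10⁻¹² W/m².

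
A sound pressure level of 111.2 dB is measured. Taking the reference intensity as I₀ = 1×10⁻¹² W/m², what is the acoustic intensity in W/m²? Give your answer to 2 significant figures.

0.13 W/m²

I/I₀ = 10^(111.2/10) = 1.318e+11, so I = 1.318e+11 × 10⁻¹² W/m².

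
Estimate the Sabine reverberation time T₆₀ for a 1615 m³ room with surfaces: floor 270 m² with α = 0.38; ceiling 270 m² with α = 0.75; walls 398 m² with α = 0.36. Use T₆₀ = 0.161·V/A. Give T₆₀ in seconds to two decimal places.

Summing Sᵢαᵢ: 270·0.38 + 270·0.75 + 398·0.36 = 448.38 m².
T₆₀ = 0.161 × 1615 / 448.38 = 0.580 s.

0.58 s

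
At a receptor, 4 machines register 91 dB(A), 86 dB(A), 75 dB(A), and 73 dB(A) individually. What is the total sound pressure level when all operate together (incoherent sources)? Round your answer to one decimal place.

92.3 dB(A)

For uncorrelated sources the intensities add, so convert each level to linear form, sum, and take 10·log₁₀ of the total.
Σ 10^(L/10) = 10^(91/10) + 10^(86/10) + 10^(75/10) + 10^(73/10) = 1.709e+09.
L_total = 10·log₁₀(1.709e+09) = 92.33 dB(A).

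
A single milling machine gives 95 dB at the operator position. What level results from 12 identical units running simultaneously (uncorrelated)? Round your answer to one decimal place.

N identical incoherent sources raise the level by 10·log₁₀ N.
L_total = 95 + 10·log₁₀(12) = 95 + 10.792 = 105.79 dB.

105.8 dB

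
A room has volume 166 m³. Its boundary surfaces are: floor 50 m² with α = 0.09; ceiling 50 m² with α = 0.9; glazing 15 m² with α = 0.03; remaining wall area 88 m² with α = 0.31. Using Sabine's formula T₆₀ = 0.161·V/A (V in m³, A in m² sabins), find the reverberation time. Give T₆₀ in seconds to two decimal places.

Total absorption A = 50·0.09 + 50·0.9 + 15·0.03 + 88·0.31 = 77.23 m² sabins.
T₆₀ = 0.161·V/A = 0.161·166/77.23 = 0.346 s.

0.35 s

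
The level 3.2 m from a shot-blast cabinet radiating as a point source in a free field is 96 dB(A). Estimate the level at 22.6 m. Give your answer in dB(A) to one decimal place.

For a point source, L₂ = L₁ − 20·log₁₀(r₂/r₁).
L₂ = 96 − 20·log₁₀(22.6/3.2) = 96 − 16.979 = 79.02 dB(A).

79.0 dB(A)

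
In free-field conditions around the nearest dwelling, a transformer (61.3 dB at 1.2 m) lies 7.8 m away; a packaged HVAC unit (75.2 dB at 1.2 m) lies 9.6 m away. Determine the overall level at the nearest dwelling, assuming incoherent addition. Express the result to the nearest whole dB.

57 dB

Propagate each source to the receiver with L = L_ref − 20·log₁₀(r/r_ref), then add intensities.
transformer: 61.3 − 20·log₁₀(7.8/1.2) = 61.3 − 16.26 = 45.04 dB.
packaged HVAC unit: 75.2 − 20·log₁₀(9.6/1.2) = 75.2 − 18.06 = 57.14 dB.
Σ 10^(L/10) = 5.493e+05 → L_total = 10·log₁₀(5.493e+05) = 57.40 dB.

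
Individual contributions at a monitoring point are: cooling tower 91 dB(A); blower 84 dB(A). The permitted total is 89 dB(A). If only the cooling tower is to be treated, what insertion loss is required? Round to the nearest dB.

Everything except the cooling tower sums to 10^(84/10) = 2.512e+08 in linear terms, 84.00 dB(A).
To meet 89 dB(A) overall, the treated cooling tower may contribute at most 10^(89/10) − 2.512e+08 = 5.431e+08, i.e. 87.35 dB(A).
So the cooling tower must be reduced from 91 to 87.35 dB(A): IL = 3.65 dB.

4 dB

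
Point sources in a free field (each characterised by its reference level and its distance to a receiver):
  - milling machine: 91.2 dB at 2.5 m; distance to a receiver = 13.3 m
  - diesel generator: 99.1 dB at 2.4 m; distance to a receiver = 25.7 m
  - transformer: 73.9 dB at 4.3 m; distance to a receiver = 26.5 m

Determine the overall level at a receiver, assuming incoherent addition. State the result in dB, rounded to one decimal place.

Apply inverse-square spreading to bring every level to the receiver, then sum 10^(L/10).
milling machine: 91.2 − 20·log₁₀(13.3/2.5) = 91.2 − 14.52 = 76.68 dB.
diesel generator: 99.1 − 20·log₁₀(25.7/2.4) = 99.1 − 20.59 = 78.51 dB.
transformer: 73.9 − 20·log₁₀(26.5/4.3) = 73.9 − 15.80 = 58.10 dB.
Σ 10^(L/10) = 1.181e+08 → L_total = 10·log₁₀(1.181e+08) = 80.72 dB.

80.7 dB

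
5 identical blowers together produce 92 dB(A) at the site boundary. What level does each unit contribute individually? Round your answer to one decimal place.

85.0 dB(A)

For N identical incoherent sources L_total = L₁ + 10·log₁₀ N, so L₁ = 92 − 10·log₁₀(5) = 92 − 6.990.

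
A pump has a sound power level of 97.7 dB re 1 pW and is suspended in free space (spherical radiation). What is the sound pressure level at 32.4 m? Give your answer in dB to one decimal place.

The power spreads over a sphere of area 4π·r², so L_p = L_w − 10·log₁₀(4π·r²).
4π·r² = 1.319e+04 m², 10·log₁₀ of that is 41.203 dB.
L_p = 97.7 − 41.203 = 56.50 dB.

56.5 dB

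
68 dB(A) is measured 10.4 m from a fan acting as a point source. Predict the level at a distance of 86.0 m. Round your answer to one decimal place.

For a point source, L₂ = L₁ − 20·log₁₀(r₂/r₁).
L₂ = 68 − 20·log₁₀(86.0/10.4) = 68 − 18.349 = 49.65 dB(A).

49.7 dB(A)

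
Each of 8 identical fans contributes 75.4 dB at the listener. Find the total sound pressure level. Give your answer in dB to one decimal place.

84.4 dB

N identical incoherent sources raise the level by 10·log₁₀ N.
L_total = 75.4 + 10·log₁₀(8) = 75.4 + 9.031 = 84.43 dB.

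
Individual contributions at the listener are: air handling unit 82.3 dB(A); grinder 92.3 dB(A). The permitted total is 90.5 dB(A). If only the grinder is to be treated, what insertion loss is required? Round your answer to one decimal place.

2.5 dB

The untreated sources together contribute 10^(82.3/10) = 1.698e+08, i.e. 82.30 dB(A).
The limit corresponds to 10^(90.5/10) = 1.122e+09; subtracting the fixed part leaves 9.522e+08 for the grinder, i.e. 89.79 dB(A).
Required insertion loss = 92.3 − 89.79 = 2.51 dB.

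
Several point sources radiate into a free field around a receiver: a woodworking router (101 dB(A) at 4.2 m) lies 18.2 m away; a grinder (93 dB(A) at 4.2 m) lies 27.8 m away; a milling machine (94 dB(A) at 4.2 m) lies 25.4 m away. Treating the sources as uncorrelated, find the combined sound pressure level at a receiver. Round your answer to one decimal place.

88.9 dB(A)

Propagate each source to the receiver with L = L_ref − 20·log₁₀(r/r_ref), then add intensities.
woodworking router: 101 − 20·log₁₀(18.2/4.2) = 101 − 12.74 = 88.26 dB(A).
grinder: 93 − 20·log₁₀(27.8/4.2) = 93 − 16.42 = 76.58 dB(A).
milling machine: 94 − 20·log₁₀(25.4/4.2) = 94 − 15.63 = 78.37 dB(A).
Σ 10^(L/10) = 7.847e+08 → L_total = 10·log₁₀(7.847e+08) = 88.95 dB(A).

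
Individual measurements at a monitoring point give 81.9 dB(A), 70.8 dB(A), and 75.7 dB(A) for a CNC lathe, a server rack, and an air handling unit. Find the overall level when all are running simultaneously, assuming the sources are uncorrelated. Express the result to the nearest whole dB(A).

83 dB(A)

Incoherent sources combine by intensity addition: L_total = 10·log₁₀(Σ 10^(L_i/10)).
Σ 10^(L/10) = 10^(81.9/10) + 10^(70.8/10) + 10^(75.7/10) = 2.041e+08.
L_total = 10·log₁₀(2.041e+08) = 83.10 dB(A).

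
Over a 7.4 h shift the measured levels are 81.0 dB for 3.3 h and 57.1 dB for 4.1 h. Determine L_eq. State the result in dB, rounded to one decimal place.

Weight each interval's intensity by its duration and average over T = 7.4 h:
Σ tᵢ·10^(Lᵢ/10) = 3.3·10^(81.0/10) + 4.1·10^(57.1/10) = 4.175e+08.
L_eq = 10·log₁₀(4.175e+08/7.4) = 77.51 dB.

77.5 dB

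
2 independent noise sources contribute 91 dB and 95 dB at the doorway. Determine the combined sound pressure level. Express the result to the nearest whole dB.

96 dB

For uncorrelated sources the intensities add, so convert each level to linear form, sum, and take 10·log₁₀ of the total.
Σ 10^(L/10) = 10^(91/10) + 10^(95/10) = 4.421e+09.
L_total = 10·log₁₀(4.421e+09) = 96.46 dB.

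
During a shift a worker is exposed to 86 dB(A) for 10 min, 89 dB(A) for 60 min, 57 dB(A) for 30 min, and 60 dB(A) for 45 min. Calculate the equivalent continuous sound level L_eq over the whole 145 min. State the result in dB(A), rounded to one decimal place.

85.5 dB(A)

The energy average is taken in the linear domain: L_eq = 10·log₁₀[(Σ tᵢ·10^(Lᵢ/10))/T], T = 145 min.
Σ tᵢ·10^(Lᵢ/10) = 10·10^(86/10) + 60·10^(89/10) + 30·10^(57/10) + 45·10^(60/10) = 5.170e+10.
L_eq = 10·log₁₀(5.170e+10/145) = 85.52 dB(A).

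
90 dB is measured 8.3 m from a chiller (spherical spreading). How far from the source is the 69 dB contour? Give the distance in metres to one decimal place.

93.1 m

For a point source L₁ − L₂ = 20·log₁₀(r₂/r₁), so r₂ = r₁·10^((L₁−L₂)/20).
r₂ = 8.3·10^((90−69)/20) = 8.3·10^(21.0/20) = 93.13 m.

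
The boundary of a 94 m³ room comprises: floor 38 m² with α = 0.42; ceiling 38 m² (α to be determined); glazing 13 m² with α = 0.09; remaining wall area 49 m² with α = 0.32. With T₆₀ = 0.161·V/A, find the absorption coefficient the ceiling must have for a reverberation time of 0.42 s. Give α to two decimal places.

0.08

From T₆₀ = 0.161·V/A, the target T₆₀ = 0.42 s needs A = 0.161·94/0.42 = 36.03 m².
Absorption from the other surfaces = 38·0.42 + 13·0.09 + 49·0.32 = 32.81 m², so the ceiling must supply 3.22 m² over 38 m².
α = 3.22/38 = 0.085.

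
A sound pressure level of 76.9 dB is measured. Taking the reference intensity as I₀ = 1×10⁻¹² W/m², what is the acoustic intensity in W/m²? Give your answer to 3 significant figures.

4.90e-05 W/m²

I/I₀ = 10^(76.9/10) = 4.898e+07, so I = 4.898e+07 × 10⁻¹² W/m².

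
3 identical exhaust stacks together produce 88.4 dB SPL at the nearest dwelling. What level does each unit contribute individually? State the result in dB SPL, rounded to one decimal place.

83.6 dB SPL

3 equal contributions raise the level by 10·log₁₀ 3 = 4.771 dB, so each unit alone gives 88.4 − 4.771.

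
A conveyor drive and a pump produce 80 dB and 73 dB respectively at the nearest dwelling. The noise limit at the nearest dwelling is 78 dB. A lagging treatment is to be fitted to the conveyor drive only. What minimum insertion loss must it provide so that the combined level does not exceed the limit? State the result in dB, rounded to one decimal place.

Fixed contribution from the other source: Σ 10^(L/10) = 10^(73/10) = 1.995e+07 (73.00 dB).
To meet 78 dB overall, the treated conveyor drive may contribute at most 10^(78/10) − 1.995e+07 = 4.314e+07, i.e. 76.35 dB.
Required insertion loss = 80 − 76.35 = 3.65 dB.

3.7 dB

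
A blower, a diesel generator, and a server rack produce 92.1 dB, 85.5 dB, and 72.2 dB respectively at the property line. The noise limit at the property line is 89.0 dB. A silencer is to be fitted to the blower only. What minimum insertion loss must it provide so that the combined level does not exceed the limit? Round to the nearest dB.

6 dB

The untreated sources together contribute 10^(85.5/10) + 10^(72.2/10) = 3.714e+08, i.e. 85.70 dB.
The limit corresponds to 10^(89.0/10) = 7.943e+08; subtracting the fixed part leaves 4.229e+08 for the blower, i.e. 86.26 dB.
Required insertion loss = 92.1 − 86.26 = 5.84 dB.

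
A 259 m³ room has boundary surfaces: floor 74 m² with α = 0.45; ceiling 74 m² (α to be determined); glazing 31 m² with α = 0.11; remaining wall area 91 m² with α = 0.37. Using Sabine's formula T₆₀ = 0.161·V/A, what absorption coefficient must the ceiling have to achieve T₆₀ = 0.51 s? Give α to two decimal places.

A = 0.161·V/T₆₀ = 0.161·259/0.51 = 81.76 m² sabins.
Absorption from the other surfaces = 74·0.45 + 31·0.11 + 91·0.37 = 70.38 m², so the ceiling must supply 11.38 m² over 74 m².
α = 11.38/74 = 0.154.

0.15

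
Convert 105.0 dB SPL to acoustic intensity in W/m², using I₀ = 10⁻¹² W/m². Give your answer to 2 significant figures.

I = I₀·10^(L/10) = 10⁻¹² × 10^(105.0/10) = 10^(-1.500).

0.032 W/m²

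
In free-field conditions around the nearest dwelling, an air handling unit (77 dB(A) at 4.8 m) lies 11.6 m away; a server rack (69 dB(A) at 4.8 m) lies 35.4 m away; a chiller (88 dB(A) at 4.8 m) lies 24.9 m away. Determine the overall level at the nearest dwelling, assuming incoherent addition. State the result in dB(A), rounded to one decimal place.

First find each source's level at the receiver (point-source: −20·log₁₀(r/r_ref)), then combine on an intensity basis.
air handling unit: 77 − 20·log₁₀(11.6/4.8) = 77 − 7.66 = 69.34 dB(A).
server rack: 69 − 20·log₁₀(35.4/4.8) = 69 − 17.36 = 51.64 dB(A).
chiller: 88 − 20·log₁₀(24.9/4.8) = 88 − 14.30 = 73.70 dB(A).
Σ 10^(L/10) = 3.217e+07 → L_total = 10·log₁₀(3.217e+07) = 75.08 dB(A).

75.1 dB(A)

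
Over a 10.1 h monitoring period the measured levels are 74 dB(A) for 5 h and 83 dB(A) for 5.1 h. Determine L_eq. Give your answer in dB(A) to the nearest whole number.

81 dB(A)

Weight each interval's intensity by its duration and average over T = 10.1 h:
Σ tᵢ·10^(Lᵢ/10) = 5·10^(74/10) + 5.1·10^(83/10) = 1.143e+09.
L_eq = 10·log₁₀(1.143e+09/10.1) = 80.54 dB(A).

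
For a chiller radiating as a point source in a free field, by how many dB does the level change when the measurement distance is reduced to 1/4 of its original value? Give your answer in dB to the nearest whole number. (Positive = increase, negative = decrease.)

+12 dB

A point source loses 6 dB per doubling of distance; generally ΔL = −20·log₁₀(r₂/r₁).
ΔL = −20·log₁₀(0.25) = +12.04 dB.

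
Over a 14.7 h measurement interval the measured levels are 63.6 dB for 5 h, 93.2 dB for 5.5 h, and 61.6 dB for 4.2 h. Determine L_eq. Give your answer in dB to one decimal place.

L_eq = 10·log₁₀[(1/T)·Σ tᵢ·10^(Lᵢ/10)] with T = 14.7 h.
Σ tᵢ·10^(Lᵢ/10) = 5·10^(63.6/10) + 5.5·10^(93.2/10) + 4.2·10^(61.6/10) = 1.151e+10.
L_eq = 10·log₁₀(1.151e+10/14.7) = 88.94 dB.

88.9 dB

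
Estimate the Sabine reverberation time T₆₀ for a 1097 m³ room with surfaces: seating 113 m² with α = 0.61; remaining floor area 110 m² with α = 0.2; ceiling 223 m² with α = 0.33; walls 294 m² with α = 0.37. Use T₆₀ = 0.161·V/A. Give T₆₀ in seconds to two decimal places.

0.65 s

Total absorption A = 113·0.61 + 110·0.2 + 223·0.33 + 294·0.37 = 273.30 m² sabins.
T₆₀ = 0.161 × 1097 / 273.30 = 0.646 s.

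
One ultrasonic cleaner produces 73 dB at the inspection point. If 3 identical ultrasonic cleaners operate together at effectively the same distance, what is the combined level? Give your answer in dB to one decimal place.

With 3 equal, uncorrelated contributions the intensity is 3× that of one unit, giving a rise of 10·log₁₀ 3.
L_total = 73 + 10·log₁₀(3) = 73 + 4.771 = 77.77 dB.

77.8 dB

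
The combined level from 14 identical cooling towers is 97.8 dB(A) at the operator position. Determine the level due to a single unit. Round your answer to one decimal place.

14 equal contributions raise the level by 10·log₁₀ 14 = 11.461 dB, so each unit alone gives 97.8 − 11.461.

86.3 dB(A)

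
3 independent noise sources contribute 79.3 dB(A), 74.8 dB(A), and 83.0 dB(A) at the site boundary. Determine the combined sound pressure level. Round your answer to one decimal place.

85.0 dB(A)

For uncorrelated sources the intensities add, so convert each level to linear form, sum, and take 10·log₁₀ of the total.
Σ 10^(L/10) = 10^(79.3/10) + 10^(74.8/10) + 10^(83.0/10) = 3.148e+08.
L_total = 10·log₁₀(3.148e+08) = 84.98 dB(A).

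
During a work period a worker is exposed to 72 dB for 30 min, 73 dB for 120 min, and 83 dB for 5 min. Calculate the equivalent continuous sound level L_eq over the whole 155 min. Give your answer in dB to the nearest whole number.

74 dB

Weight each interval's intensity by its duration and average over T = 155 min:
Σ tᵢ·10^(Lᵢ/10) = 30·10^(72/10) + 120·10^(73/10) + 5·10^(83/10) = 3.867e+09.
L_eq = 10·log₁₀(3.867e+09/155) = 73.97 dB.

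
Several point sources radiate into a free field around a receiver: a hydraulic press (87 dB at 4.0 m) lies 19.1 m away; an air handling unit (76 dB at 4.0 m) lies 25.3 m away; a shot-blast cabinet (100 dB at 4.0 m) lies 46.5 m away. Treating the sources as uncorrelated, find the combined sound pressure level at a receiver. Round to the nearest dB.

Propagate each source to the receiver with L = L_ref − 20·log₁₀(r/r_ref), then add intensities.
hydraulic press: 87 − 20·log₁₀(19.1/4.0) = 87 − 13.58 = 73.42 dB.
air handling unit: 76 − 20·log₁₀(25.3/4.0) = 76 − 16.02 = 59.98 dB.
shot-blast cabinet: 100 − 20·log₁₀(46.5/4.0) = 100 − 21.31 = 78.69 dB.
Σ 10^(L/10) = 9.697e+07 → L_total = 10·log₁₀(9.697e+07) = 79.87 dB.

80 dB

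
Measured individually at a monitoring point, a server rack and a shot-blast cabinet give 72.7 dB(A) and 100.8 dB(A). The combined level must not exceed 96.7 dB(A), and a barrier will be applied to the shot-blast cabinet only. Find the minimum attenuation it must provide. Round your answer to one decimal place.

4.1 dB

Fixed contribution from the other source: Σ 10^(L/10) = 10^(72.7/10) = 1.862e+07 (72.70 dB(A)).
The limit corresponds to 10^(96.7/10) = 4.677e+09; subtracting the fixed part leaves 4.659e+09 for the shot-blast cabinet, i.e. 96.68 dB(A).
So the shot-blast cabinet must be reduced from 100.8 to 96.68 dB(A): IL = 4.12 dB.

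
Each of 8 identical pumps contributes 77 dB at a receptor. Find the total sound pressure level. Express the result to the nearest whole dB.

L_total = L₁ + 10·log₁₀ N for N identical incoherent sources.
L_total = 77 + 10·log₁₀(8) = 77 + 9.031 = 86.03 dB.

86 dB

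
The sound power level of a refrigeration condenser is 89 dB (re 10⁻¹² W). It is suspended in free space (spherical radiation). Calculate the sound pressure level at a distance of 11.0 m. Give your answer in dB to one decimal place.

Free-field spherical radiation: L_p = L_w − 10·log₁₀(4π·r²), r = 11.0 m.
4π·r² = 1521 m², 10·log₁₀ of that is 31.820 dB.
L_p = 89 − 31.820 = 57.18 dB.

57.2 dB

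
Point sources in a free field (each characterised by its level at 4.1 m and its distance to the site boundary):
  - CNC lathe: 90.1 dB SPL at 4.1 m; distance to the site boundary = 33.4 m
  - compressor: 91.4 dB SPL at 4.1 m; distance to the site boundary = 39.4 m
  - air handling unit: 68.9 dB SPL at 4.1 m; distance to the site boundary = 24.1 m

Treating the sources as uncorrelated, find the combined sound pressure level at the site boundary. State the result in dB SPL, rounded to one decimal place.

74.9 dB SPL

First find each source's level at the receiver (point-source: −20·log₁₀(r/r_ref)), then combine on an intensity basis.
CNC lathe: 90.1 − 20·log₁₀(33.4/4.1) = 90.1 − 18.22 = 71.88 dB SPL.
compressor: 91.4 − 20·log₁₀(39.4/4.1) = 91.4 − 19.65 = 71.75 dB SPL.
air handling unit: 68.9 − 20·log₁₀(24.1/4.1) = 68.9 − 15.38 = 53.52 dB SPL.
Σ 10^(L/10) = 3.059e+07 → L_total = 10·log₁₀(3.059e+07) = 74.86 dB SPL.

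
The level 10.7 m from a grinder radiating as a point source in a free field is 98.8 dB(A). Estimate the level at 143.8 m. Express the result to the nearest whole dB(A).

Spherical spreading from a point source gives a 20·log₁₀(r₂/r₁) drop.
L₂ = 98.8 − 20·log₁₀(143.8/10.7) = 98.8 − 22.568 = 76.23 dB(A).

76 dB(A)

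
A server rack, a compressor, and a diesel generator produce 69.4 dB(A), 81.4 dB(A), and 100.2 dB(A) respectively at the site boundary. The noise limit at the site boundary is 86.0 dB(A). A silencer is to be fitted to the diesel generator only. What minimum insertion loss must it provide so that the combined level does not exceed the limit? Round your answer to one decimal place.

Fixed contribution from the other sources: Σ 10^(L/10) = 10^(69.4/10) + 10^(81.4/10) = 1.467e+08 (81.67 dB(A)).
To meet 86.0 dB(A) overall, the treated diesel generator may contribute at most 10^(86.0/10) − 1.467e+08 = 2.514e+08, i.e. 84.00 dB(A).
So the diesel generator must be reduced from 100.2 to 84.00 dB(A): IL = 16.20 dB.

16.2 dB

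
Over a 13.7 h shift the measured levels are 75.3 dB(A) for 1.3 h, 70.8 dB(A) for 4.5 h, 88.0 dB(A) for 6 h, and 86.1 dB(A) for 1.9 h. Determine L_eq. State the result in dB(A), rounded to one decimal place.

Weight each interval's intensity by its duration and average over T = 13.7 h:
Σ tᵢ·10^(Lᵢ/10) = 1.3·10^(75.3/10) + 4.5·10^(70.8/10) + 6·10^(88.0/10) + 1.9·10^(86.1/10) = 4.658e+09.
L_eq = 10·log₁₀(4.658e+09/13.7) = 85.31 dB(A).

85.3 dB(A)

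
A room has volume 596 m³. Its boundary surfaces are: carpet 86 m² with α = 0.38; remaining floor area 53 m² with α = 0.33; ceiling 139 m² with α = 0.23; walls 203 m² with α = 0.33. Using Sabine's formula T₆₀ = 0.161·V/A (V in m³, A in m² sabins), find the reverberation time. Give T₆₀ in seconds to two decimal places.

0.64 s

Summing Sᵢαᵢ: 86·0.38 + 53·0.33 + 139·0.23 + 203·0.33 = 149.13 m².
T₆₀ = 0.161·V/A = 0.161·596/149.13 = 0.643 s.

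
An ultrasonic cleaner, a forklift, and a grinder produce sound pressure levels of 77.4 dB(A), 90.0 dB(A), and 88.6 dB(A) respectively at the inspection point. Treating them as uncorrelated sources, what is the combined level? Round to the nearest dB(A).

Incoherent sources combine by intensity addition: L_total = 10·log₁₀(Σ 10^(L_i/10)).
Σ 10^(L/10) = 10^(77.4/10) + 10^(90.0/10) + 10^(88.6/10) = 1.779e+09.
L_total = 10·log₁₀(1.779e+09) = 92.50 dB(A).

93 dB(A)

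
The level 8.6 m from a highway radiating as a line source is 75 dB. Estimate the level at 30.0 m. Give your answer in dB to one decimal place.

69.6 dB

Line-source attenuation: ΔL = 10·log₁₀(r₂/r₁) = 10·log₁₀(30.0/8.6) = 5.426 dB.
L₂ = 75 − 10·log₁₀(30.0/8.6) = 75 − 5.426 = 69.57 dB.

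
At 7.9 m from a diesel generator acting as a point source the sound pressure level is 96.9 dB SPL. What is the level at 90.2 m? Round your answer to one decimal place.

Spherical spreading from a point source gives a 20·log₁₀(r₂/r₁) drop.
L₂ = 96.9 − 20·log₁₀(90.2/7.9) = 96.9 − 21.152 = 75.75 dB SPL.

75.7 dB SPL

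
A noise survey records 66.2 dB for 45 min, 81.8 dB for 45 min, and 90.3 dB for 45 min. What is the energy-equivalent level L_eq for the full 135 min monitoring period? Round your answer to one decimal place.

86.1 dB

Weight each interval's intensity by its duration and average over T = 135 min:
Σ tᵢ·10^(Lᵢ/10) = 45·10^(66.2/10) + 45·10^(81.8/10) + 45·10^(90.3/10) = 5.522e+10.
L_eq = 10·log₁₀(5.522e+10/135) = 86.12 dB.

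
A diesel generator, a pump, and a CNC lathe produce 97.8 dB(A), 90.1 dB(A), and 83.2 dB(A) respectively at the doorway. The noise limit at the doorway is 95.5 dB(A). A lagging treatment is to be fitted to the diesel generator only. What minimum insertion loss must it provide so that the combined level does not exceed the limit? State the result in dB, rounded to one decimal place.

Fixed contribution from the other sources: Σ 10^(L/10) = 10^(90.1/10) + 10^(83.2/10) = 1.232e+09 (90.91 dB(A)).
To meet 95.5 dB(A) overall, the treated diesel generator may contribute at most 10^(95.5/10) − 1.232e+09 = 2.316e+09, i.e. 93.65 dB(A).
Required insertion loss = 97.8 − 93.65 = 4.15 dB.

4.2 dB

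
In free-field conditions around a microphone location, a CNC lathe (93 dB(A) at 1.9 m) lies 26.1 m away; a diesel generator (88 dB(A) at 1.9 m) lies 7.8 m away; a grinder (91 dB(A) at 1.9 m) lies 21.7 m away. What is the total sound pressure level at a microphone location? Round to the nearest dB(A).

Propagate each source to the receiver with L = L_ref − 20·log₁₀(r/r_ref), then add intensities.
CNC lathe: 93 − 20·log₁₀(26.1/1.9) = 93 − 22.76 = 70.24 dB(A).
diesel generator: 88 − 20·log₁₀(7.8/1.9) = 88 − 12.27 = 75.73 dB(A).
grinder: 91 − 20·log₁₀(21.7/1.9) = 91 − 21.15 = 69.85 dB(A).
Σ 10^(L/10) = 5.766e+07 → L_total = 10·log₁₀(5.766e+07) = 77.61 dB(A).

78 dB(A)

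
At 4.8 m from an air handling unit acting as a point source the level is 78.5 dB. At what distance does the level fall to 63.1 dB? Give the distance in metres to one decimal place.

28.3 m

Point-source spreading drops the level by 20·log₁₀(r₂/r₁); inverting, r₂/r₁ = 10^(ΔL/20).
r₂ = 4.8·10^((78.5−63.1)/20) = 4.8·10^(15.4/20) = 28.26 m.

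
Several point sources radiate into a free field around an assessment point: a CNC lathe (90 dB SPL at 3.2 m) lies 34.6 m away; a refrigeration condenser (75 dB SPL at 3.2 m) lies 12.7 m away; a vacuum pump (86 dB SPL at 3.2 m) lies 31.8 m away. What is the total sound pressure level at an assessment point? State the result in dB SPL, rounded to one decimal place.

71.6 dB SPL

Apply inverse-square spreading to bring every level to the receiver, then sum 10^(L/10).
CNC lathe: 90 − 20·log₁₀(34.6/3.2) = 90 − 20.68 = 69.32 dB SPL.
refrigeration condenser: 75 − 20·log₁₀(12.7/3.2) = 75 − 11.97 = 63.03 dB SPL.
vacuum pump: 86 − 20·log₁₀(31.8/3.2) = 86 − 19.95 = 66.05 dB SPL.
Σ 10^(L/10) = 1.459e+07 → L_total = 10·log₁₀(1.459e+07) = 71.64 dB SPL.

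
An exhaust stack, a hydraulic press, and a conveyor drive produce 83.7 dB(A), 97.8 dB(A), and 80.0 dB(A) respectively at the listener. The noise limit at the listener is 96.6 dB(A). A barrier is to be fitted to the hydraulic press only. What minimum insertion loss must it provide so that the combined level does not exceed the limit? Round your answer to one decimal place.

Fixed contribution from the other sources: Σ 10^(L/10) = 10^(83.7/10) + 10^(80.0/10) = 3.344e+08 (85.24 dB(A)).
To meet 96.6 dB(A) overall, the treated hydraulic press may contribute at most 10^(96.6/10) − 3.344e+08 = 4.236e+09, i.e. 96.27 dB(A).
So the hydraulic press must be reduced from 97.8 to 96.27 dB(A): IL = 1.53 dB.

1.5 dB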